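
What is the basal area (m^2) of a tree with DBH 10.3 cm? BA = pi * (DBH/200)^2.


D/200 = 10.3/200 = 0.0515 m
(D/200)^2 = 0.0515^2 = 0.00265225
BA = 3.141593 * 0.00265225 = 0.00833229 ≈ 0.0083 m^2

0.0083 m^2


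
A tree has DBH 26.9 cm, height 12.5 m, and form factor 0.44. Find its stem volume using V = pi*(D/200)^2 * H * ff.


(D/200)^2 = (26.9/200)^2 = 0.1345^2 = 0.01809025
BA = 3.141593 * 0.01809025 = 0.0568322 m^2
V = 0.0568322 * 12.5 * 0.44 = 0.312577 ≈ 0.313 m^3

0.313 m^3


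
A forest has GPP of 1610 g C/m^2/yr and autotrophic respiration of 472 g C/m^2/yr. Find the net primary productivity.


NPP = GPP - Ra = 1610 - 472 = 1138 g C/m^2/yr

1138 g C/m^2/yr


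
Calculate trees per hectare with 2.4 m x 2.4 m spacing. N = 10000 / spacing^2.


N = 10000 / 2.4^2 = 10000 / 5.76 = 1736.11 ≈ 1736 trees/ha

1736 trees/ha


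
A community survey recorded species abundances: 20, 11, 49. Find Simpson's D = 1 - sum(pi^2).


Total N = 20 + 11 + 49 = 80
Per-species terms:
  p = 20/80 = 0.250000; p^2 = 0.250000^2 = 0.062500
  p = 11/80 = 0.137500; p^2 = 0.137500^2 = 0.018906
  p = 49/80 = 0.612500; p^2 = 0.612500^2 = 0.375156
sum(p^2) = 0.062500 + 0.018906 + 0.375156 = 0.456562
D = 1 - 0.456562 = 0.543438 ≈ 0.5434

0.5434


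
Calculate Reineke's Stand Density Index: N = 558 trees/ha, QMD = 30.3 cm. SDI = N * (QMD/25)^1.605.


QMD/25 = 30.3/25 = 1.212
(1.212)^1.605 = exp(1.605 * ln(1.212)) = exp(1.605 * 0.192272) = exp(0.308597) = 1.36151
SDI = 558 * 1.36151 = 759.723 ≈ 760

760


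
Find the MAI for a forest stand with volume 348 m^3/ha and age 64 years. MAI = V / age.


MAI = 348 / 64 = 5.4375 ≈ 5.44 m^3/ha/yr

5.44 m^3/ha/yr


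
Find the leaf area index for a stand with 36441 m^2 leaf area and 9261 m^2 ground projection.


LAI = 36441 / 9261 = 3.9349 ≈ 3.93

3.93


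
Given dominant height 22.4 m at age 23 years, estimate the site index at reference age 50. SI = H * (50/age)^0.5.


50/23 = 2.17391
(2.17391)^0.5 = 1.47442
SI = 22.4 * 1.47442 = 33.0270 ≈ 33.0 m

33.0 m


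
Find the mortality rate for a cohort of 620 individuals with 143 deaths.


Mortality rate = 143 / 620 = 0.230645 ≈ 0.2306

0.2306


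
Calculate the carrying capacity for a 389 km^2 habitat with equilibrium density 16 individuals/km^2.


K = 16 * 389 = 6224 individuals

6224 individuals


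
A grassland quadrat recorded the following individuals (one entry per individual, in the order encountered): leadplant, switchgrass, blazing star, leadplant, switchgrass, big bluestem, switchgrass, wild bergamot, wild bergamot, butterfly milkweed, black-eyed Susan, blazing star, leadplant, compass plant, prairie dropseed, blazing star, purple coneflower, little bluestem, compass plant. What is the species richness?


Total individuals logged = 19
Distinct species (count of individuals): leadplant (3), switchgrass (3), blazing star (3), big bluestem (1), wild bergamot (2), butterfly milkweed (1), black-eyed Susan (1), compass plant (2), prairie dropseed (1), purple coneflower (1), little bluestem (1)
Species richness = number of distinct species = 11

11


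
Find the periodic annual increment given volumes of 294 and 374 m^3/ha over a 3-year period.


PAI = (V2 - V1) / period = (374 - 294) / 3 = 80 / 3 = 26.6667 ≈ 26.67 m^3/ha/yr

26.67 m^3/ha/yr


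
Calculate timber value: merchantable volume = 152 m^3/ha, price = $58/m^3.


Value = 152 * 58 = $8816/ha

$8816/ha


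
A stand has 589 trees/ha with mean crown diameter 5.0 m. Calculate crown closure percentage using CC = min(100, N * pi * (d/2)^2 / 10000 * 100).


(d/2)^2 = (5.0/2)^2 = 2.5^2 = 6.25
Crown area = 3.141593 * 6.25 = 19.6350 m^2
N * area / 10000 * 100 = 589 * 19.6350 / 10000 * 100 = 115.650
CC = min(100, 115.650) = 100%

100%


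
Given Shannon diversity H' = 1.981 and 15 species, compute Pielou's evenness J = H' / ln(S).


ln(15) = 2.70805
J = H' / ln(S) = 1.981 / 2.70805 = 0.731523 ≈ 0.7315

0.7315


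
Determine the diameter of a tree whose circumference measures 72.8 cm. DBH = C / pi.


DBH = C / pi = 72.8 / 3.141593 = 23.1730 ≈ 23.17 cm

23.17 cm


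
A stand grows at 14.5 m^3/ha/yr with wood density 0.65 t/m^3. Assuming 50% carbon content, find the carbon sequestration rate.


C = 14.5 * 0.65 * 0.5 = 4.7125 ≈ 4.71 t C/ha/yr

4.71 t C/ha/yr


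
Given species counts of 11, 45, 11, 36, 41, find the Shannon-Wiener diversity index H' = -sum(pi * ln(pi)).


Total N = 11 + 45 + 11 + 36 + 41 = 144
Per-species terms:
  p = 11/144 = 0.076389; ln(p) = -2.571917; p*ln(p) = 0.076389 * (-2.571917) = -0.196466
  p = 45/144 = 0.312500; ln(p) = -1.163151; p*ln(p) = 0.312500 * (-1.163151) = -0.363485
  p = 11/144 = 0.076389; ln(p) = -2.571917; p*ln(p) = 0.076389 * (-2.571917) = -0.196466
  p = 36/144 = 0.250000; ln(p) = -1.386294; p*ln(p) = 0.250000 * (-1.386294) = -0.346574
  p = 41/144 = 0.284722; ln(p) = -1.256242; p*ln(p) = 0.284722 * (-1.256242) = -0.357680
sum(p*ln(p)) = (-0.196466) + (-0.363485) + (-0.196466) + (-0.346574) + (-0.357680) = -1.460671
H' = -(-1.460671) = 1.460671 ≈ 1.4607

1.4607


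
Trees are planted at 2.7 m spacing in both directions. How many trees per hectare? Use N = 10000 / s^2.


N = 10000 / 2.7^2 = 10000 / 7.29 = 1371.74 ≈ 1372 trees/ha

1372 trees/ha


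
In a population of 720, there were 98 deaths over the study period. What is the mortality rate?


Mortality rate = 98 / 720 = 0.136111 ≈ 0.1361

0.1361


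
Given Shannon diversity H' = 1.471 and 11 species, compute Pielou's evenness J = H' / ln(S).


ln(11) = 2.39790
J = H' / ln(S) = 1.471 / 2.39790 = 0.613453 ≈ 0.6135

0.6135


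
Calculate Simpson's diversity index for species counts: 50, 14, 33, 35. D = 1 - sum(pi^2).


Total N = 50 + 14 + 33 + 35 = 132
Per-species terms:
  p = 50/132 = 0.378788; p^2 = 0.378788^2 = 0.143480
  p = 14/132 = 0.106061; p^2 = 0.106061^2 = 0.011249
  p = 33/132 = 0.250000; p^2 = 0.250000^2 = 0.062500
  p = 35/132 = 0.265152; p^2 = 0.265152^2 = 0.070306
sum(p^2) = 0.143480 + 0.011249 + 0.062500 + 0.070306 = 0.287535
D = 1 - 0.287535 = 0.712465 ≈ 0.7125

0.7125


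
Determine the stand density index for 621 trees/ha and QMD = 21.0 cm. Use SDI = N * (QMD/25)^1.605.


QMD/25 = 21.0/25 = 0.84
(0.84)^1.605 = exp(1.605 * ln(0.84)) = exp(1.605 * (-0.174353)) = exp(-0.279837) = 0.755907
SDI = 621 * 0.755907 = 469.418 ≈ 469

469


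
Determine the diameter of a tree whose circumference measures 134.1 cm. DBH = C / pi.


DBH = C / pi = 134.1 / 3.141593 = 42.6854 ≈ 42.69 cm

42.69 cm


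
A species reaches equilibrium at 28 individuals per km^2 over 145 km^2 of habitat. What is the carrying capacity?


K = 28 * 145 = 4060 individuals

4060 individuals


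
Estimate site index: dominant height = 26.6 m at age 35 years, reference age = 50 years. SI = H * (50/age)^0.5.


50/35 = 1.42857
(1.42857)^0.5 = 1.19523
SI = 26.6 * 1.19523 = 31.7931 ≈ 31.8 m

31.8 m


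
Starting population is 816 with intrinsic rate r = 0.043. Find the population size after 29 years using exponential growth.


r*t = 0.043 * 29 = 1.247
exp(1.247) = 3.47989
N = 816 * 3.47989 = 2839.59 ≈ 2840

2840


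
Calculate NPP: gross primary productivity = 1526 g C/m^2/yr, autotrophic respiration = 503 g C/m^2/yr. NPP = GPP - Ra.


NPP = GPP - Ra = 1526 - 503 = 1023 g C/m^2/yr

1023 g C/m^2/yr


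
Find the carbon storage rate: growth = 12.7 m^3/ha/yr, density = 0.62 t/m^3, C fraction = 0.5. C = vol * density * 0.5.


C = 12.7 * 0.62 * 0.5 = 3.937 ≈ 3.94 t C/ha/yr

3.94 t C/ha/yr


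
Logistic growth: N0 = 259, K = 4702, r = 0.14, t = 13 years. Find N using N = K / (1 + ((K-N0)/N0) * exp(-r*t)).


(K - N0)/N0 = (4702 - 259)/259 = 4443/259 = 17.1544
r*t = 0.14 * 13 = 1.82; exp(-1.82) = 0.162026
17.1544 * 0.162026 = 2.77946
1 + 2.77946 = 3.77946
N = 4702 / 3.77946 = 1244.09 ≈ 1244

1244


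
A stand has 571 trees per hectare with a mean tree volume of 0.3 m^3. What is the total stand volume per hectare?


V_stand = 571 * 0.3 = 171.3 m^3/ha

171.3 m^3/ha


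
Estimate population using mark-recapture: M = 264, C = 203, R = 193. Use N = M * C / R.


N = M * C / R = 264 * 203 / 193 = 53592 / 193 = 277.68 ≈ 278

278 individuals


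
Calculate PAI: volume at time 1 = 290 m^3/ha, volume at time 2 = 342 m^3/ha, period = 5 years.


PAI = (V2 - V1) / period = (342 - 290) / 5 = 52 / 5 = 10.40 m^3/ha/yr

10.40 m^3/ha/yr


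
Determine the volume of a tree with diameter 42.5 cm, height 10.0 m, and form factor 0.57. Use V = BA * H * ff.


(D/200)^2 = (42.5/200)^2 = 0.2125^2 = 0.04515625
BA = 3.141593 * 0.04515625 = 0.141863 m^2
V = 0.141863 * 10.0 * 0.57 = 0.808619 ≈ 0.809 m^3

0.809 m^3


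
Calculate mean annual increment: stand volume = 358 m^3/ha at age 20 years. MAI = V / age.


MAI = 358 / 20 = 17.90 m^3/ha/yr

17.90 m^3/ha/yr


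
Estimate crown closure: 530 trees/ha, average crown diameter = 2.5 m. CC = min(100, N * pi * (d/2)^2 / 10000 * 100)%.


(d/2)^2 = (2.5/2)^2 = 1.25^2 = 1.5625
Crown area = 3.141593 * 1.5625 = 4.90874 m^2
N * area / 10000 * 100 = 530 * 4.90874 / 10000 * 100 = 26.0163
CC = min(100, 26.0163) = 26.0163 ≈ 26.0%

26.0%


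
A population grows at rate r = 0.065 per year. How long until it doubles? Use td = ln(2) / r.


td = ln(2) / 0.065 = 0.693147 / 0.065 = 10.6638 ≈ 10.7 years

10.7 years


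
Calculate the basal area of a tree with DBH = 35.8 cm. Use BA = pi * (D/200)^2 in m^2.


D/200 = 35.8/200 = 0.179 m
(D/200)^2 = 0.179^2 = 0.032041
BA = 3.141593 * 0.032041 = 0.100660 ≈ 0.1007 m^2

0.1007 m^2


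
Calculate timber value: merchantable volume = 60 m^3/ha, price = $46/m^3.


Value = 60 * 46 = $2760/ha

$2760/ha


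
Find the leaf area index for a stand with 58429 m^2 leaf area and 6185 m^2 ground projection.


LAI = 58429 / 6185 = 9.4469 ≈ 9.45

9.45


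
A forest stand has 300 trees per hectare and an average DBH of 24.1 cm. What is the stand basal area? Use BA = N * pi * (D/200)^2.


(D/200)^2 = (24.1/200)^2 = 0.1205^2 = 0.01452025
Individual BA = 3.141593 * 0.01452025 = 0.0456167 m^2
Stand BA = 300 * 0.0456167 = 13.6850 ≈ 13.69 m^2/ha

13.69 m^2/ha


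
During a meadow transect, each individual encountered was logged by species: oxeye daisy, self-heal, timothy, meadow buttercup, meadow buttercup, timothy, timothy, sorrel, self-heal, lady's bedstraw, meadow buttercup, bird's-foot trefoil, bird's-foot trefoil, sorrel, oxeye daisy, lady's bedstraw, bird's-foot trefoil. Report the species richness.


Total individuals logged = 17
Distinct species (count of individuals): oxeye daisy (2), self-heal (2), timothy (3), meadow buttercup (3), sorrel (2), lady's bedstraw (2), bird's-foot trefoil (3)
Species richness = number of distinct species = 7

7


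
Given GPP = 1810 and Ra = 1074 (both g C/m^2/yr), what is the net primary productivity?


NPP = GPP - Ra = 1810 - 1074 = 736 g C/m^2/yr

736 g C/m^2/yr


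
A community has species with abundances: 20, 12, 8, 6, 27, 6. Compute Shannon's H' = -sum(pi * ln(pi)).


Total N = 20 + 12 + 8 + 6 + 27 + 6 = 79
Per-species terms:
  p = 20/79 = 0.253165; ln(p) = -1.373714; p*ln(p) = 0.253165 * (-1.373714) = -0.347776
  p = 12/79 = 0.151899; ln(p) = -1.884539; p*ln(p) = 0.151899 * (-1.884539) = -0.286260
  p = 8/79 = 0.101266; ln(p) = -2.290005; p*ln(p) = 0.101266 * (-2.290005) = -0.231900
  p = 6/79 = 0.075949; ln(p) = -2.577693; p*ln(p) = 0.075949 * (-2.577693) = -0.195773
  p = 27/79 = 0.341772; ln(p) = -1.073611; p*ln(p) = 0.341772 * (-1.073611) = -0.366930
  p = 6/79 = 0.075949; ln(p) = -2.577693; p*ln(p) = 0.075949 * (-2.577693) = -0.195773
sum(p*ln(p)) = (-0.347776) + (-0.286260) + (-0.231900) + (-0.195773) + (-0.366930) + (-0.195773) = -1.624412
H' = -(-1.624412) = 1.624412 ≈ 1.6244

1.6244


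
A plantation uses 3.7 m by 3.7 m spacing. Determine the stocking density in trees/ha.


N = 10000 / 3.7^2 = 10000 / 13.69 = 730.460 ≈ 730 trees/ha

730 trees/ha


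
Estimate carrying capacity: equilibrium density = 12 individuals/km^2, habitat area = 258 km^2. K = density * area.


K = 12 * 258 = 3096 individuals

3096 individuals


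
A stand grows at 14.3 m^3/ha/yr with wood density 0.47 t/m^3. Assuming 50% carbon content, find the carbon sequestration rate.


C = 14.3 * 0.47 * 0.5 = 3.3605 ≈ 3.36 t C/ha/yr

3.36 t C/ha/yr


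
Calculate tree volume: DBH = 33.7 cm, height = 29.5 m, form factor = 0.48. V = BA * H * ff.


(D/200)^2 = (33.7/200)^2 = 0.1685^2 = 0.02839225
BA = 3.141593 * 0.02839225 = 0.0891969 m^2
V = 0.0891969 * 29.5 * 0.48 = 1.26303 ≈ 1.263 m^3

1.263 m^3


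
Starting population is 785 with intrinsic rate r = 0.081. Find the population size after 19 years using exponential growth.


r*t = 0.081 * 19 = 1.539
exp(1.539) = 4.65993
N = 785 * 4.65993 = 3658.05 ≈ 3658

3658


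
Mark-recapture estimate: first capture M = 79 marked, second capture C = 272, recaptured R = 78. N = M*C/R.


N = M * C / R = 79 * 272 / 78 = 21488 / 78 = 275.49 ≈ 275

275 individuals


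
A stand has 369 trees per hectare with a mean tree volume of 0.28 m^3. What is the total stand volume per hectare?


V_stand = 369 * 0.28 = 103.32 ≈ 103.3 m^3/ha

103.3 m^3/ha


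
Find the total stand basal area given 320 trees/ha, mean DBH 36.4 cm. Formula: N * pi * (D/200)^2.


(D/200)^2 = (36.4/200)^2 = 0.182^2 = 0.033124
Individual BA = 3.141593 * 0.033124 = 0.104062 m^2
Stand BA = 320 * 0.104062 = 33.2998 ≈ 33.30 m^2/ha

33.30 m^2/ha


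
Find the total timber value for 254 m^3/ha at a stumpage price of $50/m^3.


Value = 254 * 50 = $12700/ha

$12700/ha


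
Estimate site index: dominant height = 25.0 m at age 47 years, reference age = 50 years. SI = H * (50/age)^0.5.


50/47 = 1.06383
(1.06383)^0.5 = 1.03142
SI = 25.0 * 1.03142 = 25.7855 ≈ 25.8 m

25.8 m


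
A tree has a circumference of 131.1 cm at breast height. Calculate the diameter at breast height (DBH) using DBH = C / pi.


DBH = C / pi = 131.1 / 3.141593 = 41.7304 ≈ 41.73 cm

41.73 cm


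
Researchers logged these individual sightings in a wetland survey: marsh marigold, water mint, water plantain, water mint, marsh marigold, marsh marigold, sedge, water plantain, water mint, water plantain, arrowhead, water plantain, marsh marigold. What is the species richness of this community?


Total individuals logged = 13
Distinct species (count of individuals): marsh marigold (4), water mint (3), water plantain (4), sedge (1), arrowhead (1)
Species richness = number of distinct species = 5

5


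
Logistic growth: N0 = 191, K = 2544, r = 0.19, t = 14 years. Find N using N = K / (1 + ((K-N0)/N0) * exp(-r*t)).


(K - N0)/N0 = (2544 - 191)/191 = 2353/191 = 12.3194
r*t = 0.19 * 14 = 2.66; exp(-2.66) = 0.0699482
12.3194 * 0.0699482 = 0.861720
1 + 0.861720 = 1.86172
N = 2544 / 1.86172 = 1366.48 ≈ 1366

1366


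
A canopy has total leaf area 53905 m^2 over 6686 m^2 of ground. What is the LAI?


LAI = 53905 / 6686 = 8.0624 ≈ 8.06

8.06


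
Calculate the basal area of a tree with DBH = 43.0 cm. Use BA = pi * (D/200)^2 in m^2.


D/200 = 43.0/200 = 0.215 m
(D/200)^2 = 0.215^2 = 0.046225
BA = 3.141593 * 0.046225 = 0.145220 ≈ 0.1452 m^2

0.1452 m^2


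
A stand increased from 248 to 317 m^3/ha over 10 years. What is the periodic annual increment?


PAI = (V2 - V1) / period = (317 - 248) / 10 = 69 / 10 = 6.90 m^3/ha/yr

6.90 m^3/ha/yr


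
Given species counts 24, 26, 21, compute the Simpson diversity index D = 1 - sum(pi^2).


Total N = 24 + 26 + 21 = 71
Per-species terms:
  p = 24/71 = 0.338028; p^2 = 0.338028^2 = 0.114263
  p = 26/71 = 0.366197; p^2 = 0.366197^2 = 0.134100
  p = 21/71 = 0.295775; p^2 = 0.295775^2 = 0.087483
sum(p^2) = 0.114263 + 0.134100 + 0.087483 = 0.335846
D = 1 - 0.335846 = 0.664154 ≈ 0.6642

0.6642


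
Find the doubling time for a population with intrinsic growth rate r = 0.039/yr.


td = ln(2) / 0.039 = 0.693147 / 0.039 = 17.7730 ≈ 17.8 years

17.8 years


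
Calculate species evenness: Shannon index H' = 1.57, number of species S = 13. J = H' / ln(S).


ln(13) = 2.56495
J = H' / ln(S) = 1.57 / 2.56495 = 0.612098 ≈ 0.6121

0.6121


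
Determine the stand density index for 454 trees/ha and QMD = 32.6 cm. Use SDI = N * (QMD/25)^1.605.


QMD/25 = 32.6/25 = 1.304
(1.304)^1.605 = exp(1.605 * ln(1.304)) = exp(1.605 * 0.265436) = exp(0.426025) = 1.53116
SDI = 454 * 1.53116 = 695.147 ≈ 695

695


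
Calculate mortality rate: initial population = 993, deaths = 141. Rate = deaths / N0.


Mortality rate = 141 / 993 = 0.141994 ≈ 0.1420

0.1420


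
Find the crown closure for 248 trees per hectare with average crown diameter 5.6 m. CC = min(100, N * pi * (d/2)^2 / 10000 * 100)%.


(d/2)^2 = (5.6/2)^2 = 2.8^2 = 7.84
Crown area = 3.141593 * 7.84 = 24.6301 m^2
N * area / 10000 * 100 = 248 * 24.6301 / 10000 * 100 = 61.0826
CC = min(100, 61.0826) = 61.0826 ≈ 61.1%

61.1%


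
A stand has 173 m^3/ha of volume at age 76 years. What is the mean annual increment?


MAI = 173 / 76 = 2.2763 ≈ 2.28 m^3/ha/yr

2.28 m^3/ha/yr


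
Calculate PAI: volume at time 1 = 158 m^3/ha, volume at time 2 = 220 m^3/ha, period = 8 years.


PAI = (V2 - V1) / period = (220 - 158) / 8 = 62 / 8 = 7.75 m^3/ha/yr

7.75 m^3/ha/yr


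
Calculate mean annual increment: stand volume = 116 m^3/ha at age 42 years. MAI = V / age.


MAI = 116 / 42 = 2.7619 ≈ 2.76 m^3/ha/yr

2.76 m^3/ha/yr


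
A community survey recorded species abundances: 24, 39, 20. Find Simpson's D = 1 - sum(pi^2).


Total N = 24 + 39 + 20 = 83
Per-species terms:
  p = 24/83 = 0.289157; p^2 = 0.289157^2 = 0.083612
  p = 39/83 = 0.469880; p^2 = 0.469880^2 = 0.220787
  p = 20/83 = 0.240964; p^2 = 0.240964^2 = 0.058064
sum(p^2) = 0.083612 + 0.220787 + 0.058064 = 0.362463
D = 1 - 0.362463 = 0.637537 ≈ 0.6375

0.6375


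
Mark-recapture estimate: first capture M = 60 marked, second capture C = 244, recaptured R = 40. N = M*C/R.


N = M * C / R = 60 * 244 / 40 = 14640 / 40 = 366

366 individuals


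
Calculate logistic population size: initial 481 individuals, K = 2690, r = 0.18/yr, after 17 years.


(K - N0)/N0 = (2690 - 481)/481 = 2209/481 = 4.59252
r*t = 0.18 * 17 = 3.06; exp(-3.06) = 0.0468877
4.59252 * 0.0468877 = 0.215333
1 + 0.215333 = 1.21533
N = 2690 / 1.21533 = 2213.39 ≈ 2213

2213


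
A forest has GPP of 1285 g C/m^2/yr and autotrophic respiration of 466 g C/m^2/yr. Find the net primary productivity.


NPP = GPP - Ra = 1285 - 466 = 819 g C/m^2/yr

819 g C/m^2/yr


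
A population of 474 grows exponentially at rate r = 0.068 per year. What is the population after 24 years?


r*t = 0.068 * 24 = 1.632
exp(1.632) = 5.11409
N = 474 * 5.11409 = 2424.08 ≈ 2424

2424


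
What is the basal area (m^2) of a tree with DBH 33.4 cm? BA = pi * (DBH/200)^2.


D/200 = 33.4/200 = 0.167 m
(D/200)^2 = 0.167^2 = 0.027889
BA = 3.141593 * 0.027889 = 0.0876159 ≈ 0.0876 m^2

0.0876 m^2


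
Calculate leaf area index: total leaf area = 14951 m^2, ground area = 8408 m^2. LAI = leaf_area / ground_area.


LAI = 14951 / 8408 = 1.7782 ≈ 1.78

1.78


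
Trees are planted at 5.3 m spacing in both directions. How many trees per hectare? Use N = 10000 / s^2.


N = 10000 / 5.3^2 = 10000 / 28.09 = 355.999 ≈ 356 trees/ha

356 trees/ha


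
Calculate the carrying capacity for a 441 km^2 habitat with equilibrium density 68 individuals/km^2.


K = 68 * 441 = 29988 individuals

29988 individuals


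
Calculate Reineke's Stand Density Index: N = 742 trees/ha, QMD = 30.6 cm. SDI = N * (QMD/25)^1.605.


QMD/25 = 30.6/25 = 1.224
(1.224)^1.605 = exp(1.605 * ln(1.224)) = exp(1.605 * 0.202124) = exp(0.324409) = 1.38321
SDI = 742 * 1.38321 = 1026.34 ≈ 1026

1026


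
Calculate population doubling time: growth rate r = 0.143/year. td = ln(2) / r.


td = ln(2) / 0.143 = 0.693147 / 0.143 = 4.84718 ≈ 4.8 years

4.8 years


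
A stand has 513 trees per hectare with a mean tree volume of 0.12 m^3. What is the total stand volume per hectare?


V_stand = 513 * 0.12 = 61.56 ≈ 61.6 m^3/ha

61.6 m^3/ha


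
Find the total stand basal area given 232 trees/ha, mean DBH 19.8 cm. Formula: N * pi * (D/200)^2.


(D/200)^2 = (19.8/200)^2 = 0.099^2 = 0.009801
Individual BA = 3.141593 * 0.009801 = 0.0307908 m^2
Stand BA = 232 * 0.0307908 = 7.14347 ≈ 7.14 m^2/ha

7.14 m^2/ha


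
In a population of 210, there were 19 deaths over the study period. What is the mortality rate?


Mortality rate = 19 / 210 = 0.090476 ≈ 0.0905

0.0905


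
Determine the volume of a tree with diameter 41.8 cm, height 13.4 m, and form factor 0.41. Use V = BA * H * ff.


(D/200)^2 = (41.8/200)^2 = 0.209^2 = 0.043681
BA = 3.141593 * 0.043681 = 0.137228 m^2
V = 0.137228 * 13.4 * 0.41 = 0.753931 ≈ 0.754 m^3

0.754 m^3


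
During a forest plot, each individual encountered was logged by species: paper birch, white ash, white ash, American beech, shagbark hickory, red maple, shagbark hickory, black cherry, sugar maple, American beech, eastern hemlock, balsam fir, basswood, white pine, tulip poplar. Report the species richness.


Total individuals logged = 15
Distinct species (count of individuals): paper birch (1), white ash (2), American beech (2), shagbark hickory (2), red maple (1), black cherry (1), sugar maple (1), eastern hemlock (1), balsam fir (1), basswood (1), white pine (1), tulip poplar (1)
Species richness = number of distinct species = 12

12


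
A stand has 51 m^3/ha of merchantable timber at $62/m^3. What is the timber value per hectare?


Value = 51 * 62 = $3162/ha

$3162/ha


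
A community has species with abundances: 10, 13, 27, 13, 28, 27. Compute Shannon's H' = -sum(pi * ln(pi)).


Total N = 10 + 13 + 27 + 13 + 28 + 27 = 118
Per-species terms:
  p = 10/118 = 0.084746; ln(p) = -2.468097; p*ln(p) = 0.084746 * (-2.468097) = -0.209161
  p = 13/118 = 0.110169; ln(p) = -2.205740; p*ln(p) = 0.110169 * (-2.205740) = -0.243004
  p = 27/118 = 0.228814; ln(p) = -1.474846; p*ln(p) = 0.228814 * (-1.474846) = -0.337465
  p = 13/118 = 0.110169; ln(p) = -2.205740; p*ln(p) = 0.110169 * (-2.205740) = -0.243004
  p = 28/118 = 0.237288; ln(p) = -1.438481; p*ln(p) = 0.237288 * (-1.438481) = -0.341334
  p = 27/118 = 0.228814; ln(p) = -1.474846; p*ln(p) = 0.228814 * (-1.474846) = -0.337465
sum(p*ln(p)) = (-0.209161) + (-0.243004) + (-0.337465) + (-0.243004) + (-0.341334) + (-0.337465) = -1.711433
H' = -(-1.711433) = 1.711433 ≈ 1.7114

1.7114


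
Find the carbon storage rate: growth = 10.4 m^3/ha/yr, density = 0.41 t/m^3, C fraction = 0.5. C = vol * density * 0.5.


C = 10.4 * 0.41 * 0.5 = 2.132 ≈ 2.13 t C/ha/yr

2.13 t C/ha/yr


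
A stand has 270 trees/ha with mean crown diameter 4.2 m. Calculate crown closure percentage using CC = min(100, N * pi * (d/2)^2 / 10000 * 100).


(d/2)^2 = (4.2/2)^2 = 2.1^2 = 4.41
Crown area = 3.141593 * 4.41 = 13.8544 m^2
N * area / 10000 * 100 = 270 * 13.8544 / 10000 * 100 = 37.4069
CC = min(100, 37.4069) = 37.4069 ≈ 37.4%

37.4%


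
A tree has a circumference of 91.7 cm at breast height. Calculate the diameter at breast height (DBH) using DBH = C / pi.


DBH = C / pi = 91.7 / 3.141593 = 29.1890 ≈ 29.19 cm

29.19 cm


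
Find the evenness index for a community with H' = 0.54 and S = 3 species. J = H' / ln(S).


ln(3) = 1.09861
J = H' / ln(S) = 0.54 / 1.09861 = 0.491530 ≈ 0.4915

0.4915


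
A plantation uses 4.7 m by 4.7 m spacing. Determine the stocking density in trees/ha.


N = 10000 / 4.7^2 = 10000 / 22.09 = 452.694 ≈ 453 trees/ha

453 trees/ha


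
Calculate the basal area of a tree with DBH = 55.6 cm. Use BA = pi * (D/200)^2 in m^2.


D/200 = 55.6/200 = 0.278 m
(D/200)^2 = 0.278^2 = 0.077284
BA = 3.141593 * 0.077284 = 0.242795 ≈ 0.2428 m^2

0.2428 m^2


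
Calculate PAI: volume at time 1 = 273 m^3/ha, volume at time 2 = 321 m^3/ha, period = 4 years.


PAI = (V2 - V1) / period = (321 - 273) / 4 = 48 / 4 = 12.00 m^3/ha/yr

12.00 m^3/ha/yr


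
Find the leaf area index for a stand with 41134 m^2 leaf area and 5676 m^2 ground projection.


LAI = 41134 / 5676 = 7.2470 ≈ 7.25

7.25


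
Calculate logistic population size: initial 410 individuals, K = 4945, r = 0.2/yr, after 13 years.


(K - N0)/N0 = (4945 - 410)/410 = 4535/410 = 11.0610
r*t = 0.2 * 13 = 2.6; exp(-2.6) = 0.0742736
11.0610 * 0.0742736 = 0.821540
1 + 0.821540 = 1.82154
N = 4945 / 1.82154 = 2714.74 ≈ 2715

2715


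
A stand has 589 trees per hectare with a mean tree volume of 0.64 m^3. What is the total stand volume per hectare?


V_stand = 589 * 0.64 = 376.96 ≈ 377.0 m^3/ha

377.0 m^3/ha


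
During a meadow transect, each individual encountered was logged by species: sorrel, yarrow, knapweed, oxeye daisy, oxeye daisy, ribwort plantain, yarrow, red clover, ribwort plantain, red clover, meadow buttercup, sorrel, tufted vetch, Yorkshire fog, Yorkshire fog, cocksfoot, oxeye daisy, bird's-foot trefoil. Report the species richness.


Total individuals logged = 18
Distinct species (count of individuals): sorrel (2), yarrow (2), knapweed (1), oxeye daisy (3), ribwort plantain (2), red clover (2), meadow buttercup (1), tufted vetch (1), Yorkshire fog (2), cocksfoot (1), bird's-foot trefoil (1)
Species richness = number of distinct species = 11

11


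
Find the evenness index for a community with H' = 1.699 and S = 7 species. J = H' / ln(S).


ln(7) = 1.94591
J = H' / ln(S) = 1.699 / 1.94591 = 0.873113 ≈ 0.8731

0.8731


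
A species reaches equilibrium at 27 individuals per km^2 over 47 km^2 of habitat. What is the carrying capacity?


K = 27 * 47 = 1269 individuals

1269 individuals


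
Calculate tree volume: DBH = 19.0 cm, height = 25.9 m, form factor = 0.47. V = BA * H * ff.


(D/200)^2 = (19.0/200)^2 = 0.095^2 = 0.009025
BA = 3.141593 * 0.009025 = 0.0283529 m^2
V = 0.0283529 * 25.9 * 0.47 = 0.345140 ≈ 0.345 m^3

0.345 m^3


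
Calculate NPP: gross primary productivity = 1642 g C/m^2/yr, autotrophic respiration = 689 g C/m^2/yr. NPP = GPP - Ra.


NPP = GPP - Ra = 1642 - 689 = 953 g C/m^2/yr

953 g C/m^2/yr


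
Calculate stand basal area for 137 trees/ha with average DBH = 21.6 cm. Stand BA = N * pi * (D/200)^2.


(D/200)^2 = (21.6/200)^2 = 0.108^2 = 0.011664
Individual BA = 3.141593 * 0.011664 = 0.0366435 m^2
Stand BA = 137 * 0.0366435 = 5.02016 ≈ 5.02 m^2/ha

5.02 m^2/ha


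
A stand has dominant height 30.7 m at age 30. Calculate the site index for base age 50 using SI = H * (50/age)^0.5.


50/30 = 1.66667
(1.66667)^0.5 = 1.29100
SI = 30.7 * 1.29100 = 39.6337 ≈ 39.6 m

39.6 m


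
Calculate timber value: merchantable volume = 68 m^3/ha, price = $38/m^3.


Value = 68 * 38 = $2584/ha

$2584/ha


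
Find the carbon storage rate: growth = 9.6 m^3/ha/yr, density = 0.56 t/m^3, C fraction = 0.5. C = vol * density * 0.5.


C = 9.6 * 0.56 * 0.5 = 2.688 ≈ 2.69 t C/ha/yr

2.69 t C/ha/yr


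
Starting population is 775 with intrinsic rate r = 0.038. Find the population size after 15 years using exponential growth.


r*t = 0.038 * 15 = 0.57
exp(0.57) = 1.76827
N = 775 * 1.76827 = 1370.41 ≈ 1370

1370


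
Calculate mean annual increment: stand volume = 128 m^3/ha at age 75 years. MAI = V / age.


MAI = 128 / 75 = 1.7067 ≈ 1.71 m^3/ha/yr

1.71 m^3/ha/yr


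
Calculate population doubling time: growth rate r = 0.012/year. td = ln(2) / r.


td = ln(2) / 0.012 = 0.693147 / 0.012 = 57.7623 ≈ 57.8 years

57.8 years


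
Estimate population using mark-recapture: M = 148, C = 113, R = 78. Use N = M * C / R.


N = M * C / R = 148 * 113 / 78 = 16724 / 78 = 214.41 ≈ 214

214 individuals


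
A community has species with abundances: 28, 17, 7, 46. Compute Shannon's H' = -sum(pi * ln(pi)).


Total N = 28 + 17 + 7 + 46 = 98
Per-species terms:
  p = 28/98 = 0.285714; ln(p) = -1.252764; p*ln(p) = 0.285714 * (-1.252764) = -0.357932
  p = 17/98 = 0.173469; ln(p) = -1.751756; p*ln(p) = 0.173469 * (-1.751756) = -0.303875
  p = 7/98 = 0.071429; ln(p) = -2.639051; p*ln(p) = 0.071429 * (-2.639051) = -0.188505
  p = 46/98 = 0.469388; ln(p) = -0.756326; p*ln(p) = 0.469388 * (-0.756326) = -0.355010
sum(p*ln(p)) = (-0.357932) + (-0.303875) + (-0.188505) + (-0.355010) = -1.205322
H' = -(-1.205322) = 1.205322 ≈ 1.2053

1.2053


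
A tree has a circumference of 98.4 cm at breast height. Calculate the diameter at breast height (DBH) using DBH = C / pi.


DBH = C / pi = 98.4 / 3.141593 = 31.3217 ≈ 31.32 cm

31.32 cm


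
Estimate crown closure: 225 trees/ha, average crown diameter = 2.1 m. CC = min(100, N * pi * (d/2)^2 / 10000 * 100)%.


(d/2)^2 = (2.1/2)^2 = 1.05^2 = 1.1025
Crown area = 3.141593 * 1.1025 = 3.46361 m^2
N * area / 10000 * 100 = 225 * 3.46361 / 10000 * 100 = 7.79312
CC = min(100, 7.79312) = 7.79312 ≈ 7.8%

7.8%


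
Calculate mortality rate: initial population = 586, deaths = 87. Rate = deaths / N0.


Mortality rate = 87 / 586 = 0.148464 ≈ 0.1485

0.1485


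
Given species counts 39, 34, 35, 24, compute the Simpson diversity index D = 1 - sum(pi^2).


Total N = 39 + 34 + 35 + 24 = 132
Per-species terms:
  p = 39/132 = 0.295455; p^2 = 0.295455^2 = 0.087294
  p = 34/132 = 0.257576; p^2 = 0.257576^2 = 0.066345
  p = 35/132 = 0.265152; p^2 = 0.265152^2 = 0.070306
  p = 24/132 = 0.181818; p^2 = 0.181818^2 = 0.033058
sum(p^2) = 0.087294 + 0.066345 + 0.070306 + 0.033058 = 0.257003
D = 1 - 0.257003 = 0.742997 ≈ 0.7430

0.7430


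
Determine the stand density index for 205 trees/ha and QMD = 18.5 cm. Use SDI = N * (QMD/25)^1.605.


QMD/25 = 18.5/25 = 0.74
(0.74)^1.605 = exp(1.605 * ln(0.74)) = exp(1.605 * (-0.301105)) = exp(-0.483274) = 0.616761
SDI = 205 * 0.616761 = 126.436 ≈ 126

126


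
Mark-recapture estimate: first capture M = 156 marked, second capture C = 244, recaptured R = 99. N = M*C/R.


N = M * C / R = 156 * 244 / 99 = 38064 / 99 = 384.48 ≈ 384

384 individuals


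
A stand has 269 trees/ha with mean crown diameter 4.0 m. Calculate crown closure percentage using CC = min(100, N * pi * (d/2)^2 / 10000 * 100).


(d/2)^2 = (4.0/2)^2 = 2^2 = 4
Crown area = 3.141593 * 4 = 12.5664 m^2
N * area / 10000 * 100 = 269 * 12.5664 / 10000 * 100 = 33.8036
CC = min(100, 33.8036) = 33.8036 ≈ 33.8%

33.8%


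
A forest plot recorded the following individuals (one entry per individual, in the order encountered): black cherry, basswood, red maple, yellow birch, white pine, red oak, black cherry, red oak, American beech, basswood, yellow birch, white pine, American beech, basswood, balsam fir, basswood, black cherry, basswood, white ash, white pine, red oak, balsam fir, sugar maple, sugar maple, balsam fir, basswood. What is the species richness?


Total individuals logged = 26
Distinct species (count of individuals): black cherry (3), basswood (6), red maple (1), yellow birch (2), white pine (3), red oak (3), American beech (2), balsam fir (3), white ash (1), sugar maple (2)
Species richness = number of distinct species = 10

10


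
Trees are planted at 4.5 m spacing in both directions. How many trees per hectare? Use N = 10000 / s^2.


N = 10000 / 4.5^2 = 10000 / 20.25 = 493.827 ≈ 494 trees/ha

494 trees/ha


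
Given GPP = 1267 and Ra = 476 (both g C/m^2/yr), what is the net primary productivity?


NPP = GPP - Ra = 1267 - 476 = 791 g C/m^2/yr

791 g C/m^2/yr


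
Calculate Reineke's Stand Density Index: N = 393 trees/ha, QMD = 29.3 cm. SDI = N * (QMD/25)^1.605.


QMD/25 = 29.3/25 = 1.172
(1.172)^1.605 = exp(1.605 * ln(1.172)) = exp(1.605 * 0.158712) = exp(0.254733) = 1.29012
SDI = 393 * 1.29012 = 507.017 ≈ 507

507


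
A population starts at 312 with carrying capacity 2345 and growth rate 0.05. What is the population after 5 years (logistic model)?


(K - N0)/N0 = (2345 - 312)/312 = 2033/312 = 6.51603
r*t = 0.05 * 5 = 0.25; exp(-0.25) = 0.778801
6.51603 * 0.778801 = 5.07469
1 + 5.07469 = 6.07469
N = 2345 / 6.07469 = 386.028 ≈ 386

386


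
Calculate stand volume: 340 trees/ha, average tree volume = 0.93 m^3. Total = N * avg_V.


V_stand = 340 * 0.93 = 316.2 m^3/ha

316.2 m^3/ha


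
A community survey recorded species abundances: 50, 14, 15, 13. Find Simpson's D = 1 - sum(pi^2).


Total N = 50 + 14 + 15 + 13 = 92
Per-species terms:
  p = 50/92 = 0.543478; p^2 = 0.543478^2 = 0.295368
  p = 14/92 = 0.152174; p^2 = 0.152174^2 = 0.023157
  p = 15/92 = 0.163043; p^2 = 0.163043^2 = 0.026583
  p = 13/92 = 0.141304; p^2 = 0.141304^2 = 0.019967
sum(p^2) = 0.295368 + 0.023157 + 0.026583 + 0.019967 = 0.365075
D = 1 - 0.365075 = 0.634925 ≈ 0.6349

0.6349


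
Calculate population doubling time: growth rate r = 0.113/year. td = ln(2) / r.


td = ln(2) / 0.113 = 0.693147 / 0.113 = 6.13404 ≈ 6.1 years

6.1 years


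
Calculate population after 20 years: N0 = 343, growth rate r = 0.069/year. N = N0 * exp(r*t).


r*t = 0.069 * 20 = 1.38
exp(1.38) = 3.97490
N = 343 * 3.97490 = 1363.39 ≈ 1363

1363


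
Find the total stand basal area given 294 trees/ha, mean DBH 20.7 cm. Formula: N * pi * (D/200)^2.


(D/200)^2 = (20.7/200)^2 = 0.1035^2 = 0.01071225
Individual BA = 3.141593 * 0.01071225 = 0.0336535 m^2
Stand BA = 294 * 0.0336535 = 9.89413 ≈ 9.89 m^2/ha

9.89 m^2/ha


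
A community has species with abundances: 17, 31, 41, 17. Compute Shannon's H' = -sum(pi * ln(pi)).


Total N = 17 + 31 + 41 + 17 = 106
Per-species terms:
  p = 17/106 = 0.160377; ln(p) = -1.830228; p*ln(p) = 0.160377 * (-1.830228) = -0.293526
  p = 31/106 = 0.292453; ln(p) = -1.229451; p*ln(p) = 0.292453 * (-1.229451) = -0.359557
  p = 41/106 = 0.386792; ln(p) = -0.949868; p*ln(p) = 0.386792 * (-0.949868) = -0.367401
  p = 17/106 = 0.160377; ln(p) = -1.830228; p*ln(p) = 0.160377 * (-1.830228) = -0.293526
sum(p*ln(p)) = (-0.293526) + (-0.359557) + (-0.367401) + (-0.293526) = -1.314010
H' = -(-1.314010) = 1.314010 ≈ 1.3140

1.3140


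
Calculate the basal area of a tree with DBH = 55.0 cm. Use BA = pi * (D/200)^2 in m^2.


D/200 = 55.0/200 = 0.275 m
(D/200)^2 = 0.275^2 = 0.075625
BA = 3.141593 * 0.075625 = 0.237583 ≈ 0.2376 m^2

0.2376 m^2


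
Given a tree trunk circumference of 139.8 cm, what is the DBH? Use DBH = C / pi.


DBH = C / pi = 139.8 / 3.141593 = 44.4997 ≈ 44.50 cm

44.50 cm


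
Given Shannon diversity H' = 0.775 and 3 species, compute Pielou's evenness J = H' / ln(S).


ln(3) = 1.09861
J = H' / ln(S) = 0.775 / 1.09861 = 0.705437 ≈ 0.7054

0.7054


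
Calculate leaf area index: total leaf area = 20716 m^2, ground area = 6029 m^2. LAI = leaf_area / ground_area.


LAI = 20716 / 6029 = 3.4361 ≈ 3.44

3.44


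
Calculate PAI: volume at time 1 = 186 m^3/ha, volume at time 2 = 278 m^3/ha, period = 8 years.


PAI = (V2 - V1) / period = (278 - 186) / 8 = 92 / 8 = 11.50 m^3/ha/yr

11.50 m^3/ha/yr


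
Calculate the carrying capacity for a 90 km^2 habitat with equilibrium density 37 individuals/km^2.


K = 37 * 90 = 3330 individuals

3330 individuals


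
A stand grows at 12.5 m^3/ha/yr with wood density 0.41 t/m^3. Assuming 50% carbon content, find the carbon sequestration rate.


C = 12.5 * 0.41 * 0.5 = 2.5625 ≈ 2.56 t C/ha/yr

2.56 t C/ha/yr


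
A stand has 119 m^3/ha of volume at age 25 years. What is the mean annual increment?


MAI = 119 / 25 = 4.76 m^3/ha/yr

4.76 m^3/ha/yr


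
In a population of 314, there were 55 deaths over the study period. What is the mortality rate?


Mortality rate = 55 / 314 = 0.175159 ≈ 0.1752

0.1752


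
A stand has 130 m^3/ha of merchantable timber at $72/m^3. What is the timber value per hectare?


Value = 130 * 72 = $9360/ha

$9360/ha


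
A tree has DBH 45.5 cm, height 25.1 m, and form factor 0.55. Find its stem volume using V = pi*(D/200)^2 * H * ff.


(D/200)^2 = (45.5/200)^2 = 0.2275^2 = 0.05175625
BA = 3.141593 * 0.05175625 = 0.162597 m^2
V = 0.162597 * 25.1 * 0.55 = 2.24465 ≈ 2.245 m^3

2.245 m^3


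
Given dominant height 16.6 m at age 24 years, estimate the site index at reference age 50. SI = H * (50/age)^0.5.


50/24 = 2.08333
(2.08333)^0.5 = 1.44337
SI = 16.6 * 1.44337 = 23.9599 ≈ 24.0 m

24.0 m


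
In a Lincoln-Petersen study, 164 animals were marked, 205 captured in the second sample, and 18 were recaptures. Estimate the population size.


N = M * C / R = 164 * 205 / 18 = 33620 / 18 = 1867.78 ≈ 1868

1868 individuals


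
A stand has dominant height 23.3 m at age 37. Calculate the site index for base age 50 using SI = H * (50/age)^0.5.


50/37 = 1.35135
(1.35135)^0.5 = 1.16248
SI = 23.3 * 1.16248 = 27.0858 ≈ 27.1 m

27.1 m


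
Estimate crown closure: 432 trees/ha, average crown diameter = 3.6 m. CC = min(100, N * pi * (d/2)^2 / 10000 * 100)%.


(d/2)^2 = (3.6/2)^2 = 1.8^2 = 3.24
Crown area = 3.141593 * 3.24 = 10.1788 m^2
N * area / 10000 * 100 = 432 * 10.1788 / 10000 * 100 = 43.9724
CC = min(100, 43.9724) = 43.9724 ≈ 44.0%

44.0%


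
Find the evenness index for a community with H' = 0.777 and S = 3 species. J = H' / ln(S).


ln(3) = 1.09861
J = H' / ln(S) = 0.777 / 1.09861 = 0.707257 ≈ 0.7073

0.7073


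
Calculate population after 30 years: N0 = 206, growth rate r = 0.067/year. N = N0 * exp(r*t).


r*t = 0.067 * 30 = 2.01
exp(2.01) = 7.46332
N = 206 * 7.46332 = 1537.44 ≈ 1537

1537


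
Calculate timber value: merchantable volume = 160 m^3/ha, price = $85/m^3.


Value = 160 * 85 = $13600/ha

$13600/ha


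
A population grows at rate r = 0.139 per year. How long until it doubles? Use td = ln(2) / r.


td = ln(2) / 0.139 = 0.693147 / 0.139 = 4.98667 ≈ 5.0 years

5.0 years


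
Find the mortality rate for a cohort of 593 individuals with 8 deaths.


Mortality rate = 8 / 593 = 0.013491 ≈ 0.0135

0.0135


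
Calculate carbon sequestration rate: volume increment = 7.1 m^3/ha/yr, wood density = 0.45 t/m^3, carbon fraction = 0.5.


C = 7.1 * 0.45 * 0.5 = 1.5975 ≈ 1.60 t C/ha/yr

1.60 t C/ha/yr


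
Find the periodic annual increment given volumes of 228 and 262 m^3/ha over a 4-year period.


PAI = (V2 - V1) / period = (262 - 228) / 4 = 34 / 4 = 8.50 m^3/ha/yr

8.50 m^3/ha/yr


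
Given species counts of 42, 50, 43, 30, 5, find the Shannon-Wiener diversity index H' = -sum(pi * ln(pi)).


Total N = 42 + 50 + 43 + 30 + 5 = 170
Per-species terms:
  p = 42/170 = 0.247059; ln(p) = -1.398128; p*ln(p) = 0.247059 * (-1.398128) = -0.345420
  p = 50/170 = 0.294118; ln(p) = -1.223774; p*ln(p) = 0.294118 * (-1.223774) = -0.359934
  p = 43/170 = 0.252941; ln(p) = -1.374599; p*ln(p) = 0.252941 * (-1.374599) = -0.347692
  p = 30/170 = 0.176471; ln(p) = -1.734599; p*ln(p) = 0.176471 * (-1.734599) = -0.306106
  p = 5/170 = 0.029412; ln(p) = -3.526353; p*ln(p) = 0.029412 * (-3.526353) = -0.103717
sum(p*ln(p)) = (-0.345420) + (-0.359934) + (-0.347692) + (-0.306106) + (-0.103717) = -1.462869
H' = -(-1.462869) = 1.462869 ≈ 1.4629

1.4629


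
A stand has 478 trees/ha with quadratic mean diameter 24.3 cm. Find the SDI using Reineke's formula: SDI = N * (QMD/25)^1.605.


QMD/25 = 24.3/25 = 0.972
(0.972)^1.605 = exp(1.605 * ln(0.972)) = exp(1.605 * (-0.0283995)) = exp(-0.0455812) = 0.955442
SDI = 478 * 0.955442 = 456.701 ≈ 457

457


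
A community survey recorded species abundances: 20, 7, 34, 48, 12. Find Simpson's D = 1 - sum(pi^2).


Total N = 20 + 7 + 34 + 48 + 12 = 121
Per-species terms:
  p = 20/121 = 0.165289; p^2 = 0.165289^2 = 0.027320
  p = 7/121 = 0.057851; p^2 = 0.057851^2 = 0.003347
  p = 34/121 = 0.280992; p^2 = 0.280992^2 = 0.078957
  p = 48/121 = 0.396694; p^2 = 0.396694^2 = 0.157366
  p = 12/121 = 0.099174; p^2 = 0.099174^2 = 0.009835
sum(p^2) = 0.027320 + 0.003347 + 0.078957 + 0.157366 + 0.009835 = 0.276825
D = 1 - 0.276825 = 0.723175 ≈ 0.7232

0.7232
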